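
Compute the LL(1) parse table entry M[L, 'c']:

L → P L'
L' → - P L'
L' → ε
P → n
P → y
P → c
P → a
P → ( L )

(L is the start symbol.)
To find M[L, 'c'], we find productions for L where 'c' is in the predict set (PREDICT(N → α) = (FIRST(α) \ {ε}) ∪ (FOLLOW(N) if α ⇒* ε)).

Relevant sets:
  FIRST(P) = { '(', 'a', 'c', 'n', 'y' }

L → P L': PREDICT = { '(', 'a', 'c', 'n', 'y' }
  'c' is in predict set, so this production goes in M[L, 'c']

M[L, 'c'] = L → P L'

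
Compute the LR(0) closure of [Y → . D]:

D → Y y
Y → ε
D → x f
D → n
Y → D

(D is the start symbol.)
Start with: [Y → . D]
  [Y → . D] has the dot before D: add [D → . Y y], [D → . x f], [D → . n]
  [D → . Y y] has the dot before Y: add [Y → .]
No further items can be added.

CLOSURE = { [D → . Y y], [D → . n], [D → . x f], [Y → . D], [Y → .] }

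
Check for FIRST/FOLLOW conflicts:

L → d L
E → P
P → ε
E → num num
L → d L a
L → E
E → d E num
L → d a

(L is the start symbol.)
Nullable non-terminals: E, L, P.
FIRST sets used below: FIRST(P) = { ε }, FIRST(E) = { 'd', 'num', ε }

E: nullable alternative(s) E → P; FOLLOW(E) = { $, 'a', 'num' }
  E → P: FIRST \ {ε} = { } — this is the only nullable alternative, skip
  E → num num: FIRST \ {ε} = { 'num' } — overlaps FOLLOW(E) on { 'num' }: CONFLICT
  E → d E num: FIRST \ {ε} = { 'd' } — disjoint from FOLLOW(E)

L: nullable alternative(s) L → E; FOLLOW(L) = { $, 'a' }
  L → d L: FIRST \ {ε} = { 'd' } — disjoint from FOLLOW(L)
  L → d L a: FIRST \ {ε} = { 'd' } — disjoint from FOLLOW(L)
  L → E: FIRST \ {ε} = { 'd', 'num' } — this is the only nullable alternative, skip
  L → d a: FIRST \ {ε} = { 'd' } — disjoint from FOLLOW(L)
P has a nullable alternative but only one production, so nothing to check.

So the grammar has 1 FIRST/FOLLOW conflict (marked CONFLICT above).

Answer: Yes. E → num num with FOLLOW(E) on { 'num' }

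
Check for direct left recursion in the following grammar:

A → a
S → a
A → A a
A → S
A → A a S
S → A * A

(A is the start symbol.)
Direct left recursion occurs when N → N α for some non-terminal N (the right-hand side begins with the left-hand side itself).

A → a: starts with a
S → a: starts with a
A → A a: LEFT RECURSIVE (starts with A)
A → S: starts with S
A → A a S: LEFT RECURSIVE (starts with A)
S → A * A: starts with A

The grammar has direct left recursion on: A.

Answer: Yes, A is left-recursive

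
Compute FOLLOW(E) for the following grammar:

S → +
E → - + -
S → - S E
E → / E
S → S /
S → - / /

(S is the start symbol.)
{ $, '-', '/' }

To compute FOLLOW(E), find every occurrence of E on a right-hand side N → α E β: add FIRST(β) \ {ε}, and if β is empty or nullable also add FOLLOW(N). Iterate to a fixed point.

In S → - S E: E is at the end, add FOLLOW(S)
In E → / E: E is at the end; this adds FOLLOW(E) to itself — nothing new

The FOLLOW sets referred to above (computed the same way, to a fixed point):
  FOLLOW(S) = { $, '-', '/' }

Taking the union: FOLLOW(E) = { $, '-', '/' }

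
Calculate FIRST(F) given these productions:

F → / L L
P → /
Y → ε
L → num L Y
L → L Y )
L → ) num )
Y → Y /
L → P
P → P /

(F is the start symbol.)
From F → / L L:
  - '/' is a terminal: add '/' and stop

Collecting: FIRST(F) = { '/' }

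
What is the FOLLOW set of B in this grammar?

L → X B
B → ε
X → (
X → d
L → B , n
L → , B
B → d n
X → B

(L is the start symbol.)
{ $, ',', 'd' }

In L → X B: B is at the end, add FOLLOW(L)
In L → B , n: B is followed by ',' n, add FIRST(',' n) \ {ε} = { ',' }
In L → , B: B is at the end, add FOLLOW(L)
In X → B: B is at the end, add FOLLOW(X)

The FOLLOW sets referred to above (computed the same way, to a fixed point):
  FOLLOW(L) = { $ }
  FOLLOW(X) = { $, 'd' }

Taking the union: FOLLOW(B) = { $, ',', 'd' }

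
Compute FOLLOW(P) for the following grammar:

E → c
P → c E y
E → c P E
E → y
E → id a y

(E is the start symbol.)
{ 'c', 'id', 'y' }

To compute FOLLOW(P), find every occurrence of P on a right-hand side N → α P β: add FIRST(β) \ {ε}, and if β is empty or nullable also add FOLLOW(N). Iterate to a fixed point.

In E → c P E: P is followed by E, add FIRST(E) \ {ε} = { 'c', 'id', 'y' }

Taking the union: FOLLOW(P) = { 'c', 'id', 'y' }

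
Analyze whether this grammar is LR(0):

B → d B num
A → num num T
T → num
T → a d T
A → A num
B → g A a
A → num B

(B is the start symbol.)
A grammar is LR(0) if no state in the canonical LR(0) collection has:
  - both a shift item (dot before a terminal) and a complete item (shift-reduce conflict), or
  - two or more complete items (reduce-reduce conflict; the accept item [B' → B .] counts as a complete item here).

Augment with B' → B and build the canonical LR(0) collection (I0 = CLOSURE({[B' → . B]}), then GOTO on every symbol after a dot until no new states appear). It has 17 states:
  I0: { [B → . d B num], [B → . g A a], [B' → . B] }  — shift
  I1: { [B' → B .] }  — accept
  I2: { [B → . d B num], [B → . g A a], [B → d . B num] }  — shift
  I3: { [A → . A num], [A → . num B], [A → . num num T], [B → g . A a] }  — shift
  I4: { [A → A . num], [B → g A . a] }  — shift
  I5: { [A → num . B], [A → num . num T], [B → . d B num], [B → . g A a] }  — shift
  I6: { [A → num B .] }  — reduce
  I7: { [A → num num . T], [T → . a d T], [T → . num] }  — shift
  I8: { [A → num num T .] }  — reduce
  I9: { [T → a . d T] }  — shift
  I10: { [T → num .] }  — reduce
  I11: { [T → . a d T], [T → . num], [T → a d . T] }  — shift
  I12: { [T → a d T .] }  — reduce
  I13: { [B → g A a .] }  — reduce
  I14: { [A → A num .] }  — reduce
  I15: { [B → d B . num] }  — shift
  I16: { [B → d B num .] }  — reduce

Every state is either a pure shift/goto state or contains exactly one complete item and nothing to shift — no conflicts. The grammar is LR(0).

Answer: Yes, the grammar is LR(0)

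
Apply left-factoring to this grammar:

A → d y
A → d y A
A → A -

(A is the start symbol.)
A → d y A'
A' → ε
A' → A
A → A -

Left-factoring transforms A → αβ₁ | αβ₂ into A → αA' and A' → β₁ | β₂
(α is the longest common prefix among the alternatives). Repeat until
no nonterminal has two alternatives with a common prefix.

Round 1: A has alternatives sharing prefix 'd y'. Introduce A': A → d y A'
  Add: A' → ε
  Add: A' → A

No remaining common prefixes — done.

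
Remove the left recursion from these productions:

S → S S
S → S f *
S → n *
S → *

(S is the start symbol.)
S → n * S'
S → * S'
S' → S S'
S' → f * S'
S' → ε

S is directly left-recursive. The standard transformation for
  A → A α₁ | ... | A α_m | β₁ | ... | β_n
is
  A  → β₁ A' | ... | β_n A'
  A' → α₁ A' | ... | α_m A' | ε

S → n * becomes S → n * S'
S → * becomes S → * S'
S → S S becomes S' → S S'
S → S f * becomes S' → f * S'
Add S' → ε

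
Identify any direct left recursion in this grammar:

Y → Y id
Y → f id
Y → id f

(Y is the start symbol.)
Yes, Y is left-recursive

Direct left recursion occurs when N → N α for some non-terminal N (the right-hand side begins with the left-hand side itself).

Y → Y id: LEFT RECURSIVE (starts with Y)
Y → f id: starts with f
Y → id f: starts with id

The grammar has direct left recursion on: Y.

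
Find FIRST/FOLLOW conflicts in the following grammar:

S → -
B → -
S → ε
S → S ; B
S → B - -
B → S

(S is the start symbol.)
A FIRST/FOLLOW conflict occurs when a non-terminal N has a nullable alternative N → β (β ⇒* ε) and another alternative N → α with FIRST(α) ∩ FOLLOW(N) ≠ ∅: on such a lookahead the parser cannot decide between expanding α and letting N vanish via β.

Nullable non-terminals: B, S.
FIRST sets used below: FIRST(S) = { '-', ';', ε }, FIRST(B) = { '-', ';', ε }

B: nullable alternative(s) B → S; FOLLOW(B) = { $, '-', ';' }
  B → -: FIRST \ {ε} = { '-' } — overlaps FOLLOW(B) on { '-' }: CONFLICT
  B → S: FIRST \ {ε} = { '-', ';' } — this is the only nullable alternative, skip

S: nullable alternative(s) S → ε; FOLLOW(S) = { $, '-', ';' }
  S → -: FIRST \ {ε} = { '-' } — overlaps FOLLOW(S) on { '-' }: CONFLICT
  S → ε: FIRST \ {ε} = { } — this is the only nullable alternative, skip
  S → S ; B: FIRST \ {ε} = { '-', ';' } — overlaps FOLLOW(S) on { '-', ';' }: CONFLICT
  S → B - -: FIRST \ {ε} = { '-', ';' } — overlaps FOLLOW(S) on { '-', ';' }: CONFLICT

So the grammar has 4 FIRST/FOLLOW conflicts (marked CONFLICT above).

Answer: Yes. S → '-' with FOLLOW(S) on { '-' }; S → S ';' B with FOLLOW(S) on { '-', ';' }; S → B '-' '-' with FOLLOW(S) on { '-', ';' }; B → '-' with FOLLOW(B) on { '-' }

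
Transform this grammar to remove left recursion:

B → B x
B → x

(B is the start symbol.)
B → x B'
B' → x B'
B' → ε

B is directly left-recursive. The standard transformation for
  A → A α₁ | ... | A α_m | β₁ | ... | β_n
is
  A  → β₁ A' | ... | β_n A'
  A' → α₁ A' | ... | α_m A' | ε

B → x becomes B → x B'
B → B x becomes B' → x B'
Add B' → ε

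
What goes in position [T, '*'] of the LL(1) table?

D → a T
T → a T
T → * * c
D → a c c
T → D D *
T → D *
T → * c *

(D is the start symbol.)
T → * * c, T → * c *

To find M[T, '*'], we find productions for T where '*' is in the predict set (PREDICT(N → α) = (FIRST(α) \ {ε}) ∪ (FOLLOW(N) if α ⇒* ε)).

Relevant sets:
  FIRST(D) = { 'a' }

T → a T: PREDICT = { 'a' }
T → * * c: PREDICT = { '*' }
  '*' is in predict set, so this production goes in M[T, '*']
T → D D *: PREDICT = { 'a' }
T → D *: PREDICT = { 'a' }
T → * c *: PREDICT = { '*' }
  '*' is in predict set, so this production goes in M[T, '*']

M[T, '*'] = T → * * c, T → * c *  (a multiply-defined cell — the grammar is not LL(1))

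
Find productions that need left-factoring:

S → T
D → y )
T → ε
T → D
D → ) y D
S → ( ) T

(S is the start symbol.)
Left-factoring is needed when two productions for the same non-terminal
share a common prefix on the right-hand side.

Productions for S:
  S → T
  S → ( ) T
Productions for D:
  D → y )
  D → ) y D
Productions for T:
  T → ε
  T → D

No common prefixes found.

Answer: No, left-factoring is not needed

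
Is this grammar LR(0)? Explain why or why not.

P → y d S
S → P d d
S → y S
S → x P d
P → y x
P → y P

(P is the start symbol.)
No. Shift-reduce conflict between [P → y P .] and [S → P . d d]

A grammar is LR(0) if no state in the canonical LR(0) collection has:
  - both a shift item (dot before a terminal) and a complete item (shift-reduce conflict), or
  - two or more complete items (reduce-reduce conflict; the accept item [P' → P .] counts as a complete item here).

Augment with P' → P and build the canonical LR(0) collection (I0 = CLOSURE({[P' → . P]}), then GOTO on every symbol after a dot until no new states appear). It has 17 states:
  I0: { [P → . y P], [P → . y d S], [P → . y x], [P' → . P] }  — shift
  I1: { [P' → P .] }  — accept
  I2: { [P → . y P], [P → . y d S], [P → . y x], [P → y . P], [P → y . d S], [P → y . x] }  — shift
  I3: { [P → y P .] }  — reduce
  I4: { [P → . y P], [P → . y d S], [P → . y x], [P → y d . S], [S → . P d d], [S → . x P d], [S → . y S] }  — shift
  I5: { [P → y x .] }  — reduce
  I6: { [S → P . d d] }  — shift
  I7: { [P → y d S .] }  — reduce
  I8: { [P → . y P], [P → . y d S], [P → . y x], [S → x . P d] }  — shift
  I9: { [P → . y P], [P → . y d S], [P → . y x], [P → y . P], [P → y . d S], [P → y . x], [S → . P d d], [S → . x P d], [S → . y S], [S → y . S] }  — shift
  I10: { [P → y P .], [S → P . d d] }  — shift, reduce
  I11: { [S → y S .] }  — reduce
  I12: { [P → . y P], [P → . y d S], [P → . y x], [P → y x .], [S → x . P d] }  — shift, reduce
  I13: { [S → x P . d] }  — shift
  I14: { [S → x P d .] }  — reduce
  I15: { [S → P d . d] }  — shift
  I16: { [S → P d d .] }  — reduce

Conflict in state I10:
  Shift-reduce conflict between [P → y P .] and [S → P . d d]
So the grammar is NOT LR(0).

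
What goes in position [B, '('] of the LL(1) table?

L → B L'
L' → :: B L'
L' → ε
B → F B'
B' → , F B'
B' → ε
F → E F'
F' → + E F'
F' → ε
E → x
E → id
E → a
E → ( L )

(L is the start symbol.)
B → F B'

To find M[B, '('], we find productions for B where '(' is in the predict set (PREDICT(N → α) = (FIRST(α) \ {ε}) ∪ (FOLLOW(N) if α ⇒* ε)).

Relevant sets:
  FIRST(F) = { '(', 'a', 'id', 'x' }

B → F B': PREDICT = { '(', 'a', 'id', 'x' }
  '(' is in predict set, so this production goes in M[B, '(']

M[B, '('] = B → F B'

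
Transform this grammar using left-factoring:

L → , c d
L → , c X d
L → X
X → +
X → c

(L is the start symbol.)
L → , c L'
L' → d
L' → X d
L → X
X → +
X → c

Left-factoring transforms A → αβ₁ | αβ₂ into A → αA' and A' → β₁ | β₂
(α is the longest common prefix among the alternatives). Repeat until
no nonterminal has two alternatives with a common prefix.

Round 1: L has alternatives sharing prefix ', c'. Introduce L': L → , c L'
  Add: L' → d
  Add: L' → X d

No remaining common prefixes — done.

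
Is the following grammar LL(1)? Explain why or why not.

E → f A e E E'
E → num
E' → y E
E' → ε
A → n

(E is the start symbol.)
Relevant sets:
  FOLLOW(E') = { $, 'y' }

For E:
  PREDICT(E → f A e E E') = { 'f' }
  PREDICT(E → num) = { 'num' }
For E':
  PREDICT(E' → y E) = { 'y' }
  PREDICT(E' → ε) = { $, 'y' }
A has a single production, so nothing to check there.

Conflict found: Predict set conflict for E': { 'y' }
The grammar is NOT LL(1).

Answer: No. Predict set conflict for E': { 'y' }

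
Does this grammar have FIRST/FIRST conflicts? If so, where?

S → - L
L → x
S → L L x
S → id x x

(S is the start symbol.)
No FIRST/FIRST conflicts.

FIRST sets of the non-terminals at (or reachable through a nullable prefix from) the front of some alternative:
  FIRST(L) = { 'x' }

Productions for S:
  S → - L: FIRST = { '-' }
  S → L L x: FIRST = { 'x' }
  S → id x x: FIRST = { 'id' }
L has only one production, so no FIRST/FIRST conflict is possible there.

All alternatives of each non-terminal have pairwise disjoint FIRST sets.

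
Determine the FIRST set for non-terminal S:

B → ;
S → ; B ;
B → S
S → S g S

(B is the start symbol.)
To compute FIRST(S), examine every production with S on the left-hand side, reading each right-hand side left to right until a non-nullable symbol is reached.

From S → ; B ;:
  - ';' is a terminal: add ';' and stop
From S → S g S:
  - S is the symbol being defined: contributes nothing new
    S is not nullable, so stop

Collecting: FIRST(S) = { ';' }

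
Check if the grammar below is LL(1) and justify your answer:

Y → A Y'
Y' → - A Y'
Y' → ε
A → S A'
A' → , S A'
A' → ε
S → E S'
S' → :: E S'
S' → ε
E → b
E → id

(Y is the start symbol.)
Yes, the grammar is LL(1).

A grammar is LL(1) if for each non-terminal N with multiple productions, the predict sets of those productions are pairwise disjoint, where PREDICT(N → α) = (FIRST(α) \ {ε}) ∪ (FOLLOW(N) if α ⇒* ε).

Relevant sets:
  FOLLOW(Y') = { $ }
  FOLLOW(A') = { $, '-' }
  FOLLOW(S') = { $, ',', '-' }

For Y':
  PREDICT(Y' → '-' A Y') = { '-' }
  PREDICT(Y' → ε) = { $ }
For A':
  PREDICT(A' → ',' S A') = { ',' }
  PREDICT(A' → ε) = { $, '-' }
For S':
  PREDICT(S' → :: E S') = { '::' }
  PREDICT(S' → ε) = { $, ',', '-' }
For E:
  PREDICT(E → b) = { 'b' }
  PREDICT(E → id) = { 'id' }
Y, A, S have a single production, so nothing to check there.

All predict sets are disjoint. The grammar IS LL(1).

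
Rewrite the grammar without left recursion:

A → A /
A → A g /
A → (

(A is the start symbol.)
A is directly left-recursive. The standard transformation for
  A → A α₁ | ... | A α_m | β₁ | ... | β_n
is
  A  → β₁ A' | ... | β_n A'
  A' → α₁ A' | ... | α_m A' | ε

A → ( becomes A → ( A'
A → A / becomes A' → / A'
A → A g / becomes A' → g / A'
Add A' → ε

Resulting grammar:
A → ( A'
A' → / A'
A' → g / A'
A' → ε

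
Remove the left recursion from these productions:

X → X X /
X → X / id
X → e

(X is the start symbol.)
X is directly left-recursive. The standard transformation for
  A → A α₁ | ... | A α_m | β₁ | ... | β_n
is
  A  → β₁ A' | ... | β_n A'
  A' → α₁ A' | ... | α_m A' | ε

X → e becomes X → e X'
X → X X / becomes X' → X / X'
X → X / id becomes X' → / id X'
Add X' → ε

Resulting grammar:
X → e X'
X' → X / X'
X' → / id X'
X' → ε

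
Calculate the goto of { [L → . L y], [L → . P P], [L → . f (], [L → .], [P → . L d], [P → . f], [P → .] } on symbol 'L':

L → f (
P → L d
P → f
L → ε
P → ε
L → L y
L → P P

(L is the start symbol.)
GOTO(I, 'L') = CLOSURE({ [A → αX.β] : [A → α.Xβ] ∈ I, X = 'L' })

Items with dot before 'L', with the dot advanced:
  [L → . L y] → [L → L . y]
  [P → . L d] → [P → L . d]
Closure adds nothing (no advanced item has the dot before a non-terminal).

GOTO = { [L → L . y], [P → L . d] }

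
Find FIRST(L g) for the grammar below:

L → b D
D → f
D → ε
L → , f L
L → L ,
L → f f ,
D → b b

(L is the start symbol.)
FIRST sets of the non-terminals involved (from the grammar, by fixed-point iteration):
  FIRST(L) = { ',', 'b', 'f' }

To compute FIRST(L g), process the symbols left to right:
Symbol L is a non-terminal. Add FIRST(L) \ {ε} = { ',', 'b', 'f' }
L is not nullable (ε ∉ FIRST(L)), so stop here.
FIRST(L g) = { ',', 'b', 'f' }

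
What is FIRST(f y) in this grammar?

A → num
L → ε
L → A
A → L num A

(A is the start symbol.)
{ 'f' }

To compute FIRST(f y), process the symbols left to right:
Symbol f is a terminal. Add 'f' and stop.
FIRST(f y) = { 'f' }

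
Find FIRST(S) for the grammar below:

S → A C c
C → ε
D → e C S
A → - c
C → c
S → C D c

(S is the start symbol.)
{ '-', 'c', 'e' }

To compute FIRST(S), examine every production with S on the left-hand side, reading each right-hand side left to right until a non-nullable symbol is reached.

FIRST sets of the other non-terminals involved (by the same procedure, iterated to a fixed point):
  FIRST(A) = { '-' }
  FIRST(C) = { 'c', ε }
  FIRST(D) = { 'e' }

From S → A C c:
  - A is a non-terminal: add FIRST(A) \ {ε} = { '-' }
    A is not nullable, so stop
From S → C D c:
  - C is a non-terminal: add FIRST(C) \ {ε} = { 'c' }
    C is nullable, so continue to the next symbol
  - D is a non-terminal: add FIRST(D) \ {ε} = { 'e' }
    D is not nullable, so stop

Collecting: FIRST(S) = { '-', 'c', 'e' }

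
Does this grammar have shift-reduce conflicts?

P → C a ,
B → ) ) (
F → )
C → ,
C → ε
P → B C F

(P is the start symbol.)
Yes — I0: [C → .] vs [B → . ) ) (]; I3: [C → .] vs [C → . ,]

Augment with P' → P and build the canonical LR(0) collection (I0 = CLOSURE({[P' → . P]}), then GOTO on every symbol after a dot until no new states appear). It has 13 states:
  I0: { [B → . ) ) (], [C → . ,], [C → .], [P → . B C F], [P → . C a ,], [P' → . P] }  — shift, reduce
  I1: { [B → ) . ) (] }  — shift
  I2: { [C → , .] }  — reduce
  I3: { [C → . ,], [C → .], [P → B . C F] }  — shift, reduce
  I4: { [P → C . a ,] }  — shift
  I5: { [P' → P .] }  — accept
  I6: { [P → C a . ,] }  — shift
  I7: { [P → C a , .] }  — reduce
  I8: { [F → . )], [P → B C . F] }  — shift
  I9: { [F → ) .] }  — reduce
  I10: { [P → B C F .] }  — reduce
  I11: { [B → ) ) . (] }  — shift
  I12: { [B → ) ) ( .] }  — reduce

I0 contains reduce item [C → .] and shift items [B → . ) ) (], [C → . ,] — shift-reduce conflict.
I3 contains reduce item [C → .] and shift item [C → . ,] — shift-reduce conflict.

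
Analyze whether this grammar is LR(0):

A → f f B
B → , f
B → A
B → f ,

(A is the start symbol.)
Yes, the grammar is LR(0)

A grammar is LR(0) if no state in the canonical LR(0) collection has:
  - both a shift item (dot before a terminal) and a complete item (shift-reduce conflict), or
  - two or more complete items (reduce-reduce conflict; the accept item [A' → A .] counts as a complete item here).

Augment with A' → A and build the canonical LR(0) collection (I0 = CLOSURE({[A' → . A]}), then GOTO on every symbol after a dot until no new states appear). It has 10 states:
  I0: { [A → . f f B], [A' → . A] }  — shift
  I1: { [A' → A .] }  — accept
  I2: { [A → f . f B] }  — shift
  I3: { [A → . f f B], [A → f f . B], [B → . , f], [B → . A], [B → . f ,] }  — shift
  I4: { [B → , . f] }  — shift
  I5: { [B → A .] }  — reduce
  I6: { [A → f f B .] }  — reduce
  I7: { [A → f . f B], [B → f . ,] }  — shift
  I8: { [B → f , .] }  — reduce
  I9: { [B → , f .] }  — reduce

Every state is either a pure shift/goto state or contains exactly one complete item and nothing to shift — no conflicts. The grammar is LR(0).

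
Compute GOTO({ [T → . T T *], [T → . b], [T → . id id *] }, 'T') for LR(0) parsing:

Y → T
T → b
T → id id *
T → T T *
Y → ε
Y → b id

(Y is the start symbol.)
GOTO(I, 'T') = CLOSURE({ [A → αX.β] : [A → α.Xβ] ∈ I, X = 'T' })

Items with dot before 'T', with the dot advanced:
  [T → . T T *] → [T → T . T *]
Closure of the advanced items:
  [T → T . T *] has the dot before T: add [T → . b], [T → . id id *], [T → . T T *]

GOTO = { [T → . T T *], [T → . b], [T → . id id *], [T → T . T *] }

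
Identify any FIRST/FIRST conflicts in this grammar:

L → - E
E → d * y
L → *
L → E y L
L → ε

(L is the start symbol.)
No FIRST/FIRST conflicts.

A FIRST/FIRST conflict occurs when two productions N → α and N → β for the same non-terminal have FIRST(α) ∩ FIRST(β) ≠ ∅ (with ε ∈ FIRST of a nullable right-hand side, so two nullable alternatives also conflict).

FIRST sets of the non-terminals at (or reachable through a nullable prefix from) the front of some alternative:
  FIRST(E) = { 'd' }

Productions for L:
  L → - E: FIRST = { '-' }
  L → *: FIRST = { '*' }
  L → E y L: FIRST = { 'd' }
  L → ε: FIRST = { ε }
E has only one production, so no FIRST/FIRST conflict is possible there.

All alternatives of each non-terminal have pairwise disjoint FIRST sets.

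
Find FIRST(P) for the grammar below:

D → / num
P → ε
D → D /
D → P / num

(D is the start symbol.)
To compute FIRST(P), examine every production with P on the left-hand side, reading each right-hand side left to right until a non-nullable symbol is reached.

From P → ε:
  - ε-production, so ε ∈ FIRST(P)

Collecting: FIRST(P) = { ε }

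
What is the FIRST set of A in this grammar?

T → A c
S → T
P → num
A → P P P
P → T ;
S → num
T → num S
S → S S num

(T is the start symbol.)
{ 'num' }

To compute FIRST(A), examine every production with A on the left-hand side, reading each right-hand side left to right until a non-nullable symbol is reached.

FIRST sets of the other non-terminals involved (by the same procedure, iterated to a fixed point):
  FIRST(P) = { 'num' }

From A → P P P:
  - P is a non-terminal: add FIRST(P) \ {ε} = { 'num' }
    P is not nullable, so stop

Collecting: FIRST(A) = { 'num' }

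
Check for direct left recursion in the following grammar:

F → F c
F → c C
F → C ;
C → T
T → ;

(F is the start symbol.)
Direct left recursion occurs when N → N α for some non-terminal N (the right-hand side begins with the left-hand side itself).

F → F c: LEFT RECURSIVE (starts with F)
F → c C: starts with c
F → C ;: starts with C
C → T: starts with T
T → ;: starts with ';'

The grammar has direct left recursion on: F.

Answer: Yes, F is left-recursive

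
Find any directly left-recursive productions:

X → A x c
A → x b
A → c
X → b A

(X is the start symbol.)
Direct left recursion occurs when N → N α for some non-terminal N (the right-hand side begins with the left-hand side itself).

X → A x c: starts with A
A → x b: starts with x
A → c: starts with c
X → b A: starts with b

No direct left recursion found.

Answer: No direct left recursion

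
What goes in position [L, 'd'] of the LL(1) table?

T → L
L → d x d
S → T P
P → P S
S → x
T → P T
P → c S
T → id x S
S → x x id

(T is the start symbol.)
To find M[L, 'd'], we find productions for L where 'd' is in the predict set (PREDICT(N → α) = (FIRST(α) \ {ε}) ∪ (FOLLOW(N) if α ⇒* ε)).

L → d x d: PREDICT = { 'd' }
  'd' is in predict set, so this production goes in M[L, 'd']

M[L, 'd'] = L → d x d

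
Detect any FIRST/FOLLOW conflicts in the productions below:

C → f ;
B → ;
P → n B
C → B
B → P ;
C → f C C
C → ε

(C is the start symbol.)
Nullable non-terminals: C.
FIRST sets used below: FIRST(B) = { ';', 'n' }

C: nullable alternative(s) C → ε; FOLLOW(C) = { $, ';', 'f', 'n' }
  C → f ;: FIRST \ {ε} = { 'f' } — overlaps FOLLOW(C) on { 'f' }: CONFLICT
  C → B: FIRST \ {ε} = { ';', 'n' } — overlaps FOLLOW(C) on { ';', 'n' }: CONFLICT
  C → f C C: FIRST \ {ε} = { 'f' } — overlaps FOLLOW(C) on { 'f' }: CONFLICT
  C → ε: FIRST \ {ε} = { } — this is the only nullable alternative, skip

B, P have no nullable alternative, so no FIRST/FOLLOW check is needed there.

So the grammar has 3 FIRST/FOLLOW conflicts (marked CONFLICT above).

Answer: Yes. C → f ';' with FOLLOW(C) on { 'f' }; C → B with FOLLOW(C) on { ';', 'n' }; C → f C C with FOLLOW(C) on { 'f' }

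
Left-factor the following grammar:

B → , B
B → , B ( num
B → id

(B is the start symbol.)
B → , B B'
B' → ε
B' → ( num
B → id

Left-factoring transforms A → αβ₁ | αβ₂ into A → αA' and A' → β₁ | β₂
(α is the longest common prefix among the alternatives). Repeat until
no nonterminal has two alternatives with a common prefix.

Round 1: B has alternatives sharing prefix ', B'. Introduce B': B → , B B'
  Add: B' → ε
  Add: B' → ( num

No remaining common prefixes — done.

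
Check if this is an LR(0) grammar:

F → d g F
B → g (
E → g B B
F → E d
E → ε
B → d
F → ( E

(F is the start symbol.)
No. Shift-reduce conflict between [E → .] and [E → . g B B]

A grammar is LR(0) if no state in the canonical LR(0) collection has:
  - both a shift item (dot before a terminal) and a complete item (shift-reduce conflict), or
  - two or more complete items (reduce-reduce conflict; the accept item [F' → F .] counts as a complete item here).

Augment with F' → F and build the canonical LR(0) collection (I0 = CLOSURE({[F' → . F]}), then GOTO on every symbol after a dot until no new states appear). It has 15 states:
  I0: { [E → . g B B], [E → .], [F → . ( E], [F → . E d], [F → . d g F], [F' → . F] }  — shift, reduce
  I1: { [E → . g B B], [E → .], [F → ( . E] }  — shift, reduce
  I2: { [F → E . d] }  — shift
  I3: { [F' → F .] }  — accept
  I4: { [F → d . g F] }  — shift
  I5: { [B → . d], [B → . g (], [E → g . B B] }  — shift
  I6: { [B → . d], [B → . g (], [E → g B . B] }  — shift
  I7: { [B → d .] }  — reduce
  I8: { [B → g . (] }  — shift
  I9: { [B → g ( .] }  — reduce
  I10: { [E → g B B .] }  — reduce
  I11: { [E → . g B B], [E → .], [F → . ( E], [F → . E d], [F → . d g F], [F → d g . F] }  — shift, reduce
  I12: { [F → d g F .] }  — reduce
  I13: { [F → E d .] }  — reduce
  I14: { [F → ( E .] }  — reduce

Conflict in state I0:
  Shift-reduce conflict between [E → .] and [E → . g B B]
So the grammar is NOT LR(0).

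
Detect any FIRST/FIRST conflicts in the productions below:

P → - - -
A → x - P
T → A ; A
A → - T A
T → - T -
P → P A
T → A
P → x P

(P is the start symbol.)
A FIRST/FIRST conflict occurs when two productions N → α and N → β for the same non-terminal have FIRST(α) ∩ FIRST(β) ≠ ∅ (with ε ∈ FIRST of a nullable right-hand side, so two nullable alternatives also conflict).

FIRST sets of the non-terminals at (or reachable through a nullable prefix from) the front of some alternative:
  FIRST(P) = { '-', 'x' }
  FIRST(A) = { '-', 'x' }

Productions for P:
  P → - - -: FIRST = { '-' }
  P → P A: FIRST = { '-', 'x' }
  P → x P: FIRST = { 'x' }
Productions for A:
  A → x - P: FIRST = { 'x' }
  A → - T A: FIRST = { '-' }
Productions for T:
  T → A ; A: FIRST = { '-', 'x' }
  T → - T -: FIRST = { '-' }
  T → A: FIRST = { '-', 'x' }

Conflict for P: P → - - - and P → P A
  Overlap: { '-' }
Conflict for P: P → P A and P → x P
  Overlap: { 'x' }
Conflict for T: T → A ; A and T → - T -
  Overlap: { '-' }
Conflict for T: T → A ; A and T → A
  Overlap: { '-', 'x' }
Conflict for T: T → - T - and T → A
  Overlap: { '-' }

Answer: Yes. P → '-' '-' '-' / P → P A on { '-' }; P → P A / P → x P on { 'x' }; T → A ';' A / T → '-' T '-' on { '-' }; T → A ';' A / T → A on { '-', 'x' }; T → '-' T '-' / T → A on { '-' }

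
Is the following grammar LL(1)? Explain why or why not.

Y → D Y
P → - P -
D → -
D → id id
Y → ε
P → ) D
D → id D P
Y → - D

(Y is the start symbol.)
No. Predict set conflict for Y: { '-' }

Relevant sets:
  FIRST(D) = { '-', 'id' }
  FOLLOW(Y) = { $ }

For Y:
  PREDICT(Y → D Y) = { '-', 'id' }
  PREDICT(Y → ε) = { $ }
  PREDICT(Y → '-' D) = { '-' }
For P:
  PREDICT(P → '-' P '-') = { '-' }
  PREDICT(P → ')' D) = { ')' }
For D:
  PREDICT(D → '-') = { '-' }
  PREDICT(D → id id) = { 'id' }
  PREDICT(D → id D P) = { 'id' }

Conflict found: Predict set conflict for Y: { '-' }
The grammar is NOT LL(1).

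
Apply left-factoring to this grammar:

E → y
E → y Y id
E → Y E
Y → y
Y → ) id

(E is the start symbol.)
Left-factoring transforms A → αβ₁ | αβ₂ into A → αA' and A' → β₁ | β₂
(α is the longest common prefix among the alternatives). Repeat until
no nonterminal has two alternatives with a common prefix.

Round 1: E has alternatives sharing prefix 'y'. Introduce E': E → y E'
  Add: E' → ε
  Add: E' → Y id

No remaining common prefixes — done.

Resulting grammar:
E → y E'
E' → ε
E' → Y id
E → Y E
Y → y
Y → ) id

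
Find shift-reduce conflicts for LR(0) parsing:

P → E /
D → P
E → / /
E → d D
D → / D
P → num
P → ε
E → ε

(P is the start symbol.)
Augment with P' → P and build the canonical LR(0) collection (I0 = CLOSURE({[P' → . P]}), then GOTO on every symbol after a dot until no new states appear). It has 13 states:
  I0: { [E → . / /], [E → . d D], [E → .], [P → . E /], [P → . num], [P → .], [P' → . P] }  — shift, 2 reduces
  I1: { [E → / . /] }  — shift
  I2: { [P → E . /] }  — shift
  I3: { [P' → P .] }  — accept
  I4: { [D → . / D], [D → . P], [E → . / /], [E → . d D], [E → .], [E → d . D], [P → . E /], [P → . num], [P → .] }  — shift, 2 reduces
  I5: { [P → num .] }  — reduce
  I6: { [D → . / D], [D → . P], [D → / . D], [E → . / /], [E → . d D], [E → .], [E → / . /], [P → . E /], [P → . num], [P → .] }  — shift, 2 reduces
  I7: { [E → d D .] }  — reduce
  I8: { [D → P .] }  — reduce
  I9: { [D → . / D], [D → . P], [D → / . D], [E → . / /], [E → . d D], [E → .], [E → / . /], [E → / / .], [P → . E /], [P → . num], [P → .] }  — shift, 3 reduces
  I10: { [D → / D .] }  — reduce
  I11: { [P → E / .] }  — reduce
  I12: { [E → / / .] }  — reduce

I0 contains reduce items [E → .], [P → .] and shift items [E → . / /], [E → . d D], [P → . num] — shift-reduce conflict.
I4 contains reduce items [E → .], [P → .] and shift items [D → . / D], [E → . / /], [E → . d D], [P → . num] — shift-reduce conflict.
I6 contains reduce items [E → .], [P → .] and shift items [D → . / D], [E → . / /], [E → / . /], [E → . d D], [P → . num] — shift-reduce conflict.
I9 contains reduce items [E → .], [E → / / .], [P → .] and shift items [D → . / D], [E → . / /], [E → / . /], [E → . d D], [P → . num] — shift-reduce conflict.

Answer: Yes — I0: [E → .] vs [E → . / /]; I4: [E → .] vs [D → . / D]; I6: [E → .] vs [D → . / D]; I9: [E → .] vs [D → . / D]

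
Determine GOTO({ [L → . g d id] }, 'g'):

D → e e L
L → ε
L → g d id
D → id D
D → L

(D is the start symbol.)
GOTO(I, 'g') = CLOSURE({ [A → αX.β] : [A → α.Xβ] ∈ I, X = 'g' })

Items with dot before 'g', with the dot advanced:
  [L → . g d id] → [L → g . d id]
Closure adds nothing (no advanced item has the dot before a non-terminal).

GOTO = { [L → g . d id] }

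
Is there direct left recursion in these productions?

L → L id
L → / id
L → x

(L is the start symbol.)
L → L id: LEFT RECURSIVE (starts with L)
L → / id: starts with '/'
L → x: starts with x

The grammar has direct left recursion on: L.

Answer: Yes, L is left-recursive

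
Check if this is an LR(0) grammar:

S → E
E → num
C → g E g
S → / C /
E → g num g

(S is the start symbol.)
Yes, the grammar is LR(0)

A grammar is LR(0) if no state in the canonical LR(0) collection has:
  - both a shift item (dot before a terminal) and a complete item (shift-reduce conflict), or
  - two or more complete items (reduce-reduce conflict; the accept item [S' → S .] counts as a complete item here).

Augment with S' → S and build the canonical LR(0) collection (I0 = CLOSURE({[S' → . S]}), then GOTO on every symbol after a dot until no new states appear). It has 13 states:
  I0: { [E → . g num g], [E → . num], [S → . / C /], [S → . E], [S' → . S] }  — shift
  I1: { [C → . g E g], [S → / . C /] }  — shift
  I2: { [S → E .] }  — reduce
  I3: { [S' → S .] }  — accept
  I4: { [E → g . num g] }  — shift
  I5: { [E → num .] }  — reduce
  I6: { [E → g num . g] }  — shift
  I7: { [E → g num g .] }  — reduce
  I8: { [S → / C . /] }  — shift
  I9: { [C → g . E g], [E → . g num g], [E → . num] }  — shift
  I10: { [C → g E . g] }  — shift
  I11: { [C → g E g .] }  — reduce
  I12: { [S → / C / .] }  — reduce

Every state is either a pure shift/goto state or contains exactly one complete item and nothing to shift — no conflicts. The grammar is LR(0).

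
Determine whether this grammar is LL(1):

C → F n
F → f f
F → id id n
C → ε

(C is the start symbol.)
Yes, the grammar is LL(1).

Relevant sets:
  FIRST(F) = { 'f', 'id' }
  FOLLOW(C) = { $ }

For C:
  PREDICT(C → F n) = { 'f', 'id' }
  PREDICT(C → ε) = { $ }
For F:
  PREDICT(F → f f) = { 'f' }
  PREDICT(F → id id n) = { 'id' }

All predict sets are disjoint. The grammar IS LL(1).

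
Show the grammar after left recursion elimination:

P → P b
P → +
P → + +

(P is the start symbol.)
P is directly left-recursive. The standard transformation for
  A → A α₁ | ... | A α_m | β₁ | ... | β_n
is
  A  → β₁ A' | ... | β_n A'
  A' → α₁ A' | ... | α_m A' | ε

P → + becomes P → + P'
P → + + becomes P → + + P'
P → P b becomes P' → b P'
Add P' → ε

Resulting grammar:
P → + P'
P → + + P'
P' → b P'
P' → ε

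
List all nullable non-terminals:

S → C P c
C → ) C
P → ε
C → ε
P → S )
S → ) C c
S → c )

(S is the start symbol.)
A non-terminal is nullable if it can derive ε (the empty string): either it has an ε-production, or it has a production whose right-hand side consists entirely of nullable non-terminals.

ε-productions: P → ε, C → ε
So P, C are immediately nullable.
No further non-terminal can be added: every production for the remaining non-terminals contains a terminal or a non-nullable non-terminal.
Nullable = { 'C', 'P' }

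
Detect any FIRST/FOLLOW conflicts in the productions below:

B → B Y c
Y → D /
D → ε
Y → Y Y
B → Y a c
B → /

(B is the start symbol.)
No FIRST/FOLLOW conflicts.

A FIRST/FOLLOW conflict occurs when a non-terminal N has a nullable alternative N → β (β ⇒* ε) and another alternative N → α with FIRST(α) ∩ FOLLOW(N) ≠ ∅: on such a lookahead the parser cannot decide between expanding α and letting N vanish via β.

Nullable non-terminals: D.
D has a nullable alternative but only one production, so nothing to check.

B, Y have no nullable alternative, so no FIRST/FOLLOW check is needed there.

No FIRST/FOLLOW conflicts found.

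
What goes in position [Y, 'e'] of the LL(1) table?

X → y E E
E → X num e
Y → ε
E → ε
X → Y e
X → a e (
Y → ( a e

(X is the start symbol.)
Y → ε

To find M[Y, 'e'], we find productions for Y where 'e' is in the predict set (PREDICT(N → α) = (FIRST(α) \ {ε}) ∪ (FOLLOW(N) if α ⇒* ε)).

Relevant sets:
  FOLLOW(Y) = { 'e' }

Y → ε: PREDICT = { 'e' }
  'e' is in predict set, so this production goes in M[Y, 'e']
Y → ( a e: PREDICT = { '(' }

M[Y, 'e'] = Y → ε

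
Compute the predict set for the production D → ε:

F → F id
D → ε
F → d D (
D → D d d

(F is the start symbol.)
PREDICT(D → ε) = (FIRST(RHS) \ {ε}) ∪ (FOLLOW(D) if ε ∈ FIRST(RHS), i.e. RHS ⇒* ε)
The right-hand side is ε (FIRST(ε) = { ε }), so the predict set is FOLLOW(D) = { '(', 'd' }
PREDICT(D → ε) = { '(', 'd' }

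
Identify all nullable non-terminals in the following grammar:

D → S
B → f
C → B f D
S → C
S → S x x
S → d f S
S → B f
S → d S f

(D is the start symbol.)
There are no ε-productions, so no non-terminal can derive ε.
No non-terminals are nullable.

Answer: None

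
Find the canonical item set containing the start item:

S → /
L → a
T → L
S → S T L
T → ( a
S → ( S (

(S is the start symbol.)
First, augment the grammar with S' → S
I₀ = CLOSURE({ [S' → . S] }):
  [S' → . S] has the dot before S: add [S → . /], [S → . S T L], [S → . ( S (]
No further items can be added.

I₀ = { [S → . ( S (], [S → . /], [S → . S T L], [S' → . S] }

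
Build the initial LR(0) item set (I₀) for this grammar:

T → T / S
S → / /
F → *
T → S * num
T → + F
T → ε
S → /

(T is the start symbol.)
First, augment the grammar with T' → T
I₀ = CLOSURE({ [T' → . T] }):
  [T' → . T] has the dot before T: add [T → . T / S], [T → . S * num], [T → . + F], [T → .]
  [T → . S * num] has the dot before S: add [S → . / /], [S → . /]
No further items can be added.

I₀ = { [S → . / /], [S → . /], [T → . + F], [T → . S * num], [T → . T / S], [T → .], [T' → . T] }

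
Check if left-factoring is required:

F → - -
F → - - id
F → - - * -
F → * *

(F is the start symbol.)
Left-factoring is needed when two productions for the same non-terminal
share a common prefix on the right-hand side.

Productions for F:
  F → - -
  F → - - id
  F → - - * -
  F → * *

Found common prefix '- -' in productions for F

Answer: Yes, F has productions with common prefix '- -'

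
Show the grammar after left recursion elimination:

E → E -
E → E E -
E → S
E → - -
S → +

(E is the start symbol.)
E → S E'
E → - - E'
E' → - E'
E' → E - E'
E' → ε
S → +

E is directly left-recursive. The standard transformation for
  A → A α₁ | ... | A α_m | β₁ | ... | β_n
is
  A  → β₁ A' | ... | β_n A'
  A' → α₁ A' | ... | α_m A' | ε

E → S becomes E → S E'
E → - - becomes E → - - E'
E → E - becomes E' → - E'
E → E E - becomes E' → E - E'
Add E' → ε

Productions for other non-terminals are unchanged:
  S → +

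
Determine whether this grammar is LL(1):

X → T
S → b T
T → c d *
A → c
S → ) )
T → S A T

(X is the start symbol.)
A grammar is LL(1) if for each non-terminal N with multiple productions, the predict sets of those productions are pairwise disjoint, where PREDICT(N → α) = (FIRST(α) \ {ε}) ∪ (FOLLOW(N) if α ⇒* ε).

Relevant sets:
  FIRST(S) = { ')', 'b' }

For S:
  PREDICT(S → b T) = { 'b' }
  PREDICT(S → ')' ')') = { ')' }
For T:
  PREDICT(T → c d '*') = { 'c' }
  PREDICT(T → S A T) = { ')', 'b' }
X, A have a single production, so nothing to check there.

All predict sets are disjoint. The grammar IS LL(1).

Answer: Yes, the grammar is LL(1).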